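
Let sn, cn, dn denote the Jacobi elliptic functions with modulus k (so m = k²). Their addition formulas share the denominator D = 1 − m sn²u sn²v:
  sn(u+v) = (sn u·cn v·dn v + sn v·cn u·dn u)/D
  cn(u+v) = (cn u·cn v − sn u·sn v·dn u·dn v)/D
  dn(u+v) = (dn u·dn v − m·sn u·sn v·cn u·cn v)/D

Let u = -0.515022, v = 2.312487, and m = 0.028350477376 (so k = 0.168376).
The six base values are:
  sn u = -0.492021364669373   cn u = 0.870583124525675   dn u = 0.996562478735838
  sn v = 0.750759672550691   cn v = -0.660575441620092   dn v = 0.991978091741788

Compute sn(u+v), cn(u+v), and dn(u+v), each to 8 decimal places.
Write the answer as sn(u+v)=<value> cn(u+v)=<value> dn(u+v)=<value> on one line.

sn(u+v)=0.97754343 cn(u+v)=-0.21073404 dn(u+v)=0.98636126

m = k² = 0.028350477376
D = 1 − m·sn²u·sn²v = 0.9961316107212071
sn(u+v) = (sn u·cn v·dn v + sn v·cn u·dn u)/D = 0.9737619139119923/0.9961316107212071 = 0.9775434324456194
cn(u+v) = (cn u·cn v − sn u·sn v·dn u·dn v)/D = -0.2099188435859919/0.9961316107212071 = -0.2107340449059829
dn(u+v) = (dn u·dn v − m·sn u·sn v·cn u·cn v)/D = 0.9825456302441673/0.9961316107212071 = 0.9863612595656879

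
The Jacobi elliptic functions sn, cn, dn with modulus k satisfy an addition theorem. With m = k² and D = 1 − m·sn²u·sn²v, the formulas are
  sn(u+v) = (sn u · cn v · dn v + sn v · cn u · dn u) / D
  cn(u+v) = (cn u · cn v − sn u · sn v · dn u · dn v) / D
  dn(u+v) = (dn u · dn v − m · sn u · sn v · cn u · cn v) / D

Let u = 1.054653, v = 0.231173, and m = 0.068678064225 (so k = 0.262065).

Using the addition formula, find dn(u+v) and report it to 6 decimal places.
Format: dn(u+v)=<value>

sn u = 0.8643833635140431, cn u = 0.5028333728782823, dn u = 0.9740054382514432
sn v = 0.2289833148564205, cn v = 0.9734303475428354, dn v = 0.9981978653746947
m = k² = 0.068678064225
D = 1 − m·sn²u·sn²v = 0.9973094657747819
dn(u+v) = (dn u·dn v − m·sn u·sn v·cn u·cn v)/D = 0.9655965405883009/0.9973094657747819 = 0.9682015199145391

dn(u+v)=0.968202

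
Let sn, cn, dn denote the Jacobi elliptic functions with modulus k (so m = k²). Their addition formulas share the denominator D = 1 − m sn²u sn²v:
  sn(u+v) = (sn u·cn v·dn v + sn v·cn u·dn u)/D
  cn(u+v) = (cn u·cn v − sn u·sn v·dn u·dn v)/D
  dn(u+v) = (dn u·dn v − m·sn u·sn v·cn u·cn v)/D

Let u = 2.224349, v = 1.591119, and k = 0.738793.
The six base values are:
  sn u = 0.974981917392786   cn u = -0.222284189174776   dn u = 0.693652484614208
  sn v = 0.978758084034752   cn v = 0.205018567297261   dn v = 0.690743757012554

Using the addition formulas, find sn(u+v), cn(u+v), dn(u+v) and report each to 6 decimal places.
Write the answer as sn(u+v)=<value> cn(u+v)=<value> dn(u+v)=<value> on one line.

m = k² = 0.545815096849
D = 1 − m·sn²u·sn²v = 0.5029622321954172
sn(u+v) = (sn u·cn v·dn v + sn v·cn u·dn u)/D = -0.01284037972248466/0.5029622321954172 = -0.02552951076751177
cn(u+v) = (cn u·cn v − sn u·sn v·dn u·dn v)/D = -0.5027983011741181/0.5029622321954172 = -0.9996740689244527
dn(u+v) = (dn u·dn v − m·sn u·sn v·cn u·cn v)/D = 0.5028727627930297/0.5029622321954172 = 0.9998221150681694

sn(u+v)=-0.025530 cn(u+v)=-0.999674 dn(u+v)=0.999822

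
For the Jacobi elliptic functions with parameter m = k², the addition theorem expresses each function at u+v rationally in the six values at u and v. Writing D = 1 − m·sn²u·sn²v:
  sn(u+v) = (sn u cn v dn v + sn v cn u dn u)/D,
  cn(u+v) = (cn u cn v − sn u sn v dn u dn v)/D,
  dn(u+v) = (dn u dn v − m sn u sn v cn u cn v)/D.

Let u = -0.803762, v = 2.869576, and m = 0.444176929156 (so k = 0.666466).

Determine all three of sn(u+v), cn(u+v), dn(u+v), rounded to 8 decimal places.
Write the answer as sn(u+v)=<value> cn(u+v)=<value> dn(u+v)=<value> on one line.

sn u = -0.6963071921630321, cn u = 0.7177438917483271, dn u = 0.885801112898033
sn v = 0.6606753215171896, cn v = -0.7506717788342373, dn v = 0.8978420668107121
m = k² = 0.444176929156
D = 1 − m·sn²u·sn²v = 0.9059986850627865
sn(u+v) = (sn u·cn v·dn v + sn v·cn u·dn u)/D = 0.8893434529250778/0.9059986850627865 = 0.9816167148889908
cn(u+v) = (cn u·cn v − sn u·sn v·dn u·dn v)/D = -0.1729214852897062/0.9059986850627865 = -0.1908628435566908
dn(u+v) = (dn u·dn v − m·sn u·sn v·cn u·cn v)/D = 0.6852152722611654/0.9059986850627865 = 0.75630934521023

sn(u+v)=0.98161671 cn(u+v)=-0.19086284 dn(u+v)=0.75630935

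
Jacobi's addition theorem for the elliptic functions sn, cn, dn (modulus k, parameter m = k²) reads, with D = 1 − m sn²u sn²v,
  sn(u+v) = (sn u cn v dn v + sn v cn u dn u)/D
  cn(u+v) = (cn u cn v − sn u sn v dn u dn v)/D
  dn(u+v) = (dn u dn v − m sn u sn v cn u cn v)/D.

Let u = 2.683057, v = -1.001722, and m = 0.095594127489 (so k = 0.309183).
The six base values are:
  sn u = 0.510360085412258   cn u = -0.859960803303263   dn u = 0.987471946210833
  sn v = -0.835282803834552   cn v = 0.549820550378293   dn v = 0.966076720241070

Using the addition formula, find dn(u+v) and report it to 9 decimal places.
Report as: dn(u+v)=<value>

dn(u+v)=0.951230306

m = k² = 0.095594127489
D = 1 − m·sn²u·sn²v = 0.9826279249193822
dn(u+v) = (dn u·dn v − m·sn u·sn v·cn u·cn v)/D = 0.9347054620072946/0.9826279249193822 = 0.9512303063074263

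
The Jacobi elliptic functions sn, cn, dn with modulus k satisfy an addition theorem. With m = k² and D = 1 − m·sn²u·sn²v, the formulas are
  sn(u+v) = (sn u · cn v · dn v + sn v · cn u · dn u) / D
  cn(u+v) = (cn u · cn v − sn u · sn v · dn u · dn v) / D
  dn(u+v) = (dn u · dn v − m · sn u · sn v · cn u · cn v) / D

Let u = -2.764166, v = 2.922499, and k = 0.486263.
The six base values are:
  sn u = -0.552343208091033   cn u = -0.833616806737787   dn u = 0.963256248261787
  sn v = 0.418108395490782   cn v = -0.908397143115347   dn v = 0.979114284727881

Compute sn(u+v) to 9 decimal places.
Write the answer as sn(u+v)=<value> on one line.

sn(u+v)=0.157518625

m = k² = 0.236451705169
D = 1 − m·sn²u·sn²v = 0.9873893270501593
sn(u+v) = (sn u·cn v·dn v + sn v·cn u·dn u)/D = 0.1555322094460338/0.9873893270501593 = 0.1575186253133692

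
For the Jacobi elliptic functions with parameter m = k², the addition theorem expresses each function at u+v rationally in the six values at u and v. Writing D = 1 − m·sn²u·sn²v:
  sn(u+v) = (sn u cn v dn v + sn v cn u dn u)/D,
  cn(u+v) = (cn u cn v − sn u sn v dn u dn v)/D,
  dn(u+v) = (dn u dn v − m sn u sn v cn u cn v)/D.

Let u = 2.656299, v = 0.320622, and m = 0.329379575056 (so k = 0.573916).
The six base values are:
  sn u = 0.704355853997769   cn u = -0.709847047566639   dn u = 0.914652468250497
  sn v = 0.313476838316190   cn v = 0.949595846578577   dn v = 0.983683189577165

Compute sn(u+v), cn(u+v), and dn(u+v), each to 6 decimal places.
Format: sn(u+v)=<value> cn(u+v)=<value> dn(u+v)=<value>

sn(u+v)=0.461827 cn(u+v)=-0.886970 dn(u+v)=0.964235

m = k² = 0.329379575056
D = 1 − m·sn²u·sn²v = 0.9839419858027086
sn(u+v) = (sn u·cn v·dn v + sn v·cn u·dn u)/D = 0.454410815958195/0.9839419858027086 = 0.4618268378775224
cn(u+v) = (cn u·cn v − sn u·sn v·dn u·dn v)/D = -0.8727271290418243/0.9839419858027086 = -0.8869701076226011
dn(u+v) = (dn u·dn v − m·sn u·sn v·cn u·cn v)/D = 0.9487510262874962/0.9839419858027086 = 0.9642347211289055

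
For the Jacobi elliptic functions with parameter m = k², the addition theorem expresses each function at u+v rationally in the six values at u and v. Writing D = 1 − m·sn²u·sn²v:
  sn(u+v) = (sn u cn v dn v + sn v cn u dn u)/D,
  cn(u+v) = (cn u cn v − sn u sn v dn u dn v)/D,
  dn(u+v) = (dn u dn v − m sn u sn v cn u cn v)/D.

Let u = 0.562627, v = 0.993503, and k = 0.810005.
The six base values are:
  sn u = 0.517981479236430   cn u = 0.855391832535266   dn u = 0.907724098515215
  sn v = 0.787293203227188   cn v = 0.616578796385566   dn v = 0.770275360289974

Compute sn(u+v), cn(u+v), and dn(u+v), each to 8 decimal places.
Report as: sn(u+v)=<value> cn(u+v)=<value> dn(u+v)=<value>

sn(u+v)=0.96230988 cn(u+v)=0.27195530 dn(u+v)=0.62643232

m = k² = 0.656108100025
D = 1 − m·sn²u·sn²v = 0.8908869069960993
sn(u+v) = (sn u·cn v·dn v + sn v·cn u·dn u)/D = 0.8573092767055844/0.8908869069960993 = 0.9623098846477245
cn(u+v) = (cn u·cn v − sn u·sn v·dn u·dn v)/D = 0.2422814172230802/0.8908869069960993 = 0.2719553013075554
dn(u+v) = (dn u·dn v − m·sn u·sn v·cn u·cn v)/D = 0.5580803501831307/0.8908869069960993 = 0.6264323179525347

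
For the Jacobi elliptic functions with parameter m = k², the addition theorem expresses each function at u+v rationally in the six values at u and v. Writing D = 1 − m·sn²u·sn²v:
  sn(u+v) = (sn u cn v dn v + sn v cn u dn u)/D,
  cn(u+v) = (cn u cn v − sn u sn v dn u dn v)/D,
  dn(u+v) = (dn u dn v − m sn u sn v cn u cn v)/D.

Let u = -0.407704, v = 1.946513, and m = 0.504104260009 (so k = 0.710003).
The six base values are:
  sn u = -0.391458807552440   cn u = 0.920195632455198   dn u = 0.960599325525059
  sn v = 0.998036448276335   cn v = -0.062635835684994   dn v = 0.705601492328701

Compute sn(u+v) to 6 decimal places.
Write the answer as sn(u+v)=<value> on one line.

sn(u+v)=0.974487

m = k² = 0.504104260009
D = 1 − m·sn²u·sn²v = 0.9230541309252789
sn(u+v) = (sn u·cn v·dn v + sn v·cn u·dn u)/D = 0.8995045329753073/0.9230541309252789 = 0.9744873056075646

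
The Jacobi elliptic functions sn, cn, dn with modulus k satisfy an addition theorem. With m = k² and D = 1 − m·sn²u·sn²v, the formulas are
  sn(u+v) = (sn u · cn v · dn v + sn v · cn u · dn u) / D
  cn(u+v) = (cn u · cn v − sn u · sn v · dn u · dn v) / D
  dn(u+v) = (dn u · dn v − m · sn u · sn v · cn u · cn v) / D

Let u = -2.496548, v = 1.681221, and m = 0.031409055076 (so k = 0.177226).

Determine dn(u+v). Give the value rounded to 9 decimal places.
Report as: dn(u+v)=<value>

sn u = -0.6199818301327521, cn u = -0.7846161675018196, dn u = 0.9939452031598039
sn v = 0.995364508944554, cn v = -0.09617429143782049, dn v = 0.9843177651556169
m = k² = 0.031409055076
D = 1 − m·sn²u·sn²v = 0.9880387354108263
dn(u+v) = (dn u·dn v − m·sn u·sn v·cn u·cn v)/D = 0.9798205435017488/0.9880387354108263 = 0.9916823180969111

dn(u+v)=0.991682318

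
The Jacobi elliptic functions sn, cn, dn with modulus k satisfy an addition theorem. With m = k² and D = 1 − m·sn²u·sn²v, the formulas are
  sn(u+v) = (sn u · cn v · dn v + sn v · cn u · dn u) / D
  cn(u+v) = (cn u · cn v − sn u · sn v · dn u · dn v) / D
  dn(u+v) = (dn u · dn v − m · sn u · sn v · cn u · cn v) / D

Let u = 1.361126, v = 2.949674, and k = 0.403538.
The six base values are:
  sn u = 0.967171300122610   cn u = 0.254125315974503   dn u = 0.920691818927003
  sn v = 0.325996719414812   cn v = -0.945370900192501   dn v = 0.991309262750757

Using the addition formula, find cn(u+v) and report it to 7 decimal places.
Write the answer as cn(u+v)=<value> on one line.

cn(u+v)=-0.5366973

m = k² = 0.162842917444
D = 1 − m·sn²u·sn²v = 0.9838116667779662
cn(u+v) = (cn u·cn v − sn u·sn v·dn u·dn v)/D = -0.5280090754485137/0.9838116667779662 = -0.536697310347793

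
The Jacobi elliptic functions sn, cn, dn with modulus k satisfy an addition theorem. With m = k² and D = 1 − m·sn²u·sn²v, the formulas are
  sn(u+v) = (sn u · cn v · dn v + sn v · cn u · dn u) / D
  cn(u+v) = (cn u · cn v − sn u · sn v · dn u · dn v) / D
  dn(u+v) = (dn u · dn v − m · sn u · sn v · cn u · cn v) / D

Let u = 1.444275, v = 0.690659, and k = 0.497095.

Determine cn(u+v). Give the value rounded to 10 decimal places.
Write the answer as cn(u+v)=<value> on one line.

cn(u+v)=-0.3841569050

sn u = 0.9783097641044671, cn u = 0.2071473037668171, dn u = 0.8737847394480057
sn v = 0.6275273707611635, cn v = 0.7785945022574852, dn v = 0.9501015673199004
m = k² = 0.247103439025
D = 1 − m·sn²u·sn²v = 0.9068684326301392
cn(u+v) = (cn u·cn v − sn u·sn v·dn u·dn v)/D = -0.3483797703257096/0.9068684326301392 = -0.3841569050047574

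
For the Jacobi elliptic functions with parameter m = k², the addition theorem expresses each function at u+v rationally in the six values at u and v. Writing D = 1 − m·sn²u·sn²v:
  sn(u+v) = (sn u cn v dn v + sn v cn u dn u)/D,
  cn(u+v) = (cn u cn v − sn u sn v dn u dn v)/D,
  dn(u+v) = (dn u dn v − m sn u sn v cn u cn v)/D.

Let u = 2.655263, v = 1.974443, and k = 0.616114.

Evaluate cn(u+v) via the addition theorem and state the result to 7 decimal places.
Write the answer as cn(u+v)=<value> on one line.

sn u = 0.7421051927041715, cn u = -0.6702834347956873, dn u = 0.8893529066534185
sn v = 0.9861685203644097, cn v = -0.1657457373276034, dn v = 0.7942491296249614
m = k² = 0.379596460996
D = 1 − m·sn²u·sn²v = 0.7966915795531352
cn(u+v) = (cn u·cn v − sn u·sn v·dn u·dn v)/D = -0.4058521190268043/0.7966915795531352 = -0.5094218759716865

cn(u+v)=-0.5094219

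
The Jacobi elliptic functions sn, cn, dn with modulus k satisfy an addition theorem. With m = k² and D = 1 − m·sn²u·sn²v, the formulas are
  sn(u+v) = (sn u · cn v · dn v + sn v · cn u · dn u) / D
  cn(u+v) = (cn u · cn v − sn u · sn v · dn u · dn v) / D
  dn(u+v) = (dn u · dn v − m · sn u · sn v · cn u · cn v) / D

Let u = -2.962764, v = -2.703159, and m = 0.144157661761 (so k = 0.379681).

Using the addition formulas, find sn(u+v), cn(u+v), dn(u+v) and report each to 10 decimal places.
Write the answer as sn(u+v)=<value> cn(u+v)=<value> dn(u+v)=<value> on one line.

sn(u+v)=0.7518209624 cn(u+v)=0.6593673032 dn(u+v)=0.9583929668

sn u = -0.2970614487521596, cn u = -0.9548583641908721, dn u = 0.9936190086920564
sn v = -0.529385349938693, cn v = -0.8483814892312818, dn v = 0.979591742133381
m = k² = 0.144157661761
D = 1 − m·sn²u·sn²v = 0.9964348799707954
sn(u+v) = (sn u·cn v·dn v + sn v·cn u·dn u)/D = 0.7491406304147817/0.9964348799707954 = 0.7518209623861605
cn(u+v) = (cn u·cn v − sn u·sn v·dn u·dn v)/D = 0.6570165796113191/0.9964348799707954 = 0.6593673031905263
dn(u+v) = (dn u·dn v − m·sn u·sn v·cn u·cn v)/D = 0.954976180794102/0.9964348799707954 = 0.9583929667557317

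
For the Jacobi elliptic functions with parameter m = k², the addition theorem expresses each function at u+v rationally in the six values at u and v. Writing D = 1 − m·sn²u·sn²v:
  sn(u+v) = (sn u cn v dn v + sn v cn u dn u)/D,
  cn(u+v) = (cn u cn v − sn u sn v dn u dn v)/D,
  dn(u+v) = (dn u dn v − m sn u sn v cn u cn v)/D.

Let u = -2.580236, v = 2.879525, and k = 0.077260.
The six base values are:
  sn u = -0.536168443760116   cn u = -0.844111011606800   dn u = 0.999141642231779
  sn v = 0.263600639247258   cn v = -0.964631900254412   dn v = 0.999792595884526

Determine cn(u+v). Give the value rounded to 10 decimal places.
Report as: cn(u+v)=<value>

cn(u+v)=0.9555540858

m = k² = 0.0059691076
D = 1 − m·sn²u·sn²v = 0.9998807647063081
cn(u+v) = (cn u·cn v − sn u·sn v·dn u·dn v)/D = 0.9554401500753895/0.9998807647063081 = 0.955554085847454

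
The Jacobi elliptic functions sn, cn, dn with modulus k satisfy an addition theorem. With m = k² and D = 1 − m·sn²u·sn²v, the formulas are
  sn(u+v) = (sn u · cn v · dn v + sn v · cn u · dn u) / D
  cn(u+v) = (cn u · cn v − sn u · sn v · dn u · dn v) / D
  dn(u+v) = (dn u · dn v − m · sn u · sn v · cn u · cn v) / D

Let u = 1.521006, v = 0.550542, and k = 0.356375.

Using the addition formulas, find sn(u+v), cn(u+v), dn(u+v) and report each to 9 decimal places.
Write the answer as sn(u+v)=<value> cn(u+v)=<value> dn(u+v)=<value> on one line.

sn(u+v)=0.913363080 cn(u+v)=-0.407146022 dn(u+v)=0.945542120

sn u = 0.9953188178893914, cn u = 0.09664600744606287, dn u = 0.934977607194831
sn v = 0.5203175384090406, cn v = 0.8539728679671015, dn v = 0.9826578226722494
m = k² = 0.127003140625
D = 1 − m·sn²u·sn²v = 0.9659375548146296
sn(u+v) = (sn u·cn v·dn v + sn v·cn u·dn u)/D = 0.8822517004850486/0.9659375548146296 = 0.9133630803435934
cn(u+v) = (cn u·cn v − sn u·sn v·dn u·dn v)/D = -0.3932776332217554/0.9659375548146296 = -0.4071460222883955
dn(u+v) = (dn u·dn v − m·sn u·sn v·cn u·cn v)/D = 0.9133346436202642/0.9659375548146296 = 0.9455421202621528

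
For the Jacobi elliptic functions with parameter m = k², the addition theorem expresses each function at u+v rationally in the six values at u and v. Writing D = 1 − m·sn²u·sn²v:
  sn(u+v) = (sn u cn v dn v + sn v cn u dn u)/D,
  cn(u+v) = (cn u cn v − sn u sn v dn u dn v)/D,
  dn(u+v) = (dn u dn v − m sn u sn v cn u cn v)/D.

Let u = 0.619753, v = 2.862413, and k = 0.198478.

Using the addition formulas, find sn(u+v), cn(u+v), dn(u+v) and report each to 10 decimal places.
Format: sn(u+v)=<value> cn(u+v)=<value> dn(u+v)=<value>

sn(u+v)=-0.3038574490 cn(u+v)=-0.9527175083 dn(u+v)=0.9981797545

sn u = 0.5796561250614084, cn u = 0.8148612008672353, dn u = 0.9933598191342611
sn v = 0.3056593302465889, cn v = -0.9521409422103466, dn v = 0.9981580823038691
m = k² = 0.039393516484
D = 1 − m·sn²u·sn²v = 0.9987633667398649
sn(u+v) = (sn u·cn v·dn v + sn v·cn u·dn u)/D = -0.3034816887796075/0.9987633667398649 = -0.3038574490073898
cn(u+v) = (cn u·cn v − sn u·sn v·dn u·dn v)/D = -0.9515393461738865/0.9987633667398649 = -0.9527175083322031
dn(u+v) = (dn u·dn v − m·sn u·sn v·cn u·cn v)/D = 0.996945372196997/0.9987633667398649 = 0.9981797544809816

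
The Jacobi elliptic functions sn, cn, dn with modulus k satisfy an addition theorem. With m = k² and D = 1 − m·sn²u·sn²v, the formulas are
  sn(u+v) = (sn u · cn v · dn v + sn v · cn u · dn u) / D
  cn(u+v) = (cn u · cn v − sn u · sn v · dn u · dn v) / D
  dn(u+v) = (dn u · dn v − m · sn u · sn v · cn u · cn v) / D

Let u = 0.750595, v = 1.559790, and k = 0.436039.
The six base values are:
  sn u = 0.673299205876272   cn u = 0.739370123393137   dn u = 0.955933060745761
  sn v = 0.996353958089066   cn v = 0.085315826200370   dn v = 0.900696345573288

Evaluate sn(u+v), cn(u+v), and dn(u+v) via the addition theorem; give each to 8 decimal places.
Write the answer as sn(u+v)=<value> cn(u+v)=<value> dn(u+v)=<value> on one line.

sn(u+v)=0.82668513 cn(u+v)=-0.56266482 dn(u+v)=0.93277198

m = k² = 0.190130009521
D = 1 − m·sn²u·sn²v = 0.9144353899906754
sn(u+v) = (sn u·cn v·dn v + sn v·cn u·dn u)/D = 0.7559501356104037/0.9144353899906754 = 0.8266851260187034
cn(u+v) = (cn u·cn v − sn u·sn v·dn u·dn v)/D = -0.5145206263484593/0.9144353899906754 = -0.5626648224471123
dn(u+v) = (dn u·dn v − m·sn u·sn v·cn u·cn v)/D = 0.8529597128334724/0.9144353899906754 = 0.9327719838600845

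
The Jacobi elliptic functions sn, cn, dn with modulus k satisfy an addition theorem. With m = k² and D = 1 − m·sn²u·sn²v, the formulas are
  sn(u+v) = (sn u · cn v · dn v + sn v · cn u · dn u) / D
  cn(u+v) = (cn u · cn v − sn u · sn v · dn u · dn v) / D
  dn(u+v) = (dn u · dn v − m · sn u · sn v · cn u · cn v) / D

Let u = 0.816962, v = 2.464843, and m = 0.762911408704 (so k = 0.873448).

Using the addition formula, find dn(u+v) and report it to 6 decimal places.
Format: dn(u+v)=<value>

dn(u+v)=0.701866

sn u = 0.6868106483232133, cn u = 0.7268363869192622, dn u = 0.800079948533748
sn v = 0.9902204155634232, cn v = -0.1395117507645913, dn v = 0.5019337997382182
m = k² = 0.762911408704
D = 1 − m·sn²u·sn²v = 0.6471323044889458
dn(u+v) = (dn u·dn v − m·sn u·sn v·cn u·cn v)/D = 0.4541998523455857/0.6471323044889458 = 0.7018655214628438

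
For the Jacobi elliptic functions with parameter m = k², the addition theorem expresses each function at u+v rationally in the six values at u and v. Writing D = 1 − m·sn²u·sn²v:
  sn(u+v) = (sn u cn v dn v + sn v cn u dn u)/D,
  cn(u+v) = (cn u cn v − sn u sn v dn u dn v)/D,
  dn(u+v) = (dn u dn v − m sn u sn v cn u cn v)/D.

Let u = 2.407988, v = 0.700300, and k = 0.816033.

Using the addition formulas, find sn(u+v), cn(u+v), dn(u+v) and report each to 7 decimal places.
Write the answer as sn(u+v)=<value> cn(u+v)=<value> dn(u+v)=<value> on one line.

sn(u+v)=0.7640759 cn(u+v)=-0.6451263 dn(u+v)=0.7818144

sn u = 0.9752032717879485, cn u = -0.2213110451244595, dn u = 0.6055621035447954
sn v = 0.6179251124077763, cn v = 0.7862369588462737, dn v = 0.8635593073619843
m = k² = 0.665909857089
D = 1 − m·sn²u·sn²v = 0.7581882314470045
sn(u+v) = (sn u·cn v·dn v + sn v·cn u·dn u)/D = 0.5793133719464516/0.7581882314470045 = 0.7640759219393716
cn(u+v) = (cn u·cn v − sn u·sn v·dn u·dn v)/D = -0.4891271934668616/0.7581882314470045 = -0.6451263329864154
dn(u+v) = (dn u·dn v − m·sn u·sn v·cn u·cn v)/D = 0.5927625106251787/0.7581882314470045 = 0.7818144440119965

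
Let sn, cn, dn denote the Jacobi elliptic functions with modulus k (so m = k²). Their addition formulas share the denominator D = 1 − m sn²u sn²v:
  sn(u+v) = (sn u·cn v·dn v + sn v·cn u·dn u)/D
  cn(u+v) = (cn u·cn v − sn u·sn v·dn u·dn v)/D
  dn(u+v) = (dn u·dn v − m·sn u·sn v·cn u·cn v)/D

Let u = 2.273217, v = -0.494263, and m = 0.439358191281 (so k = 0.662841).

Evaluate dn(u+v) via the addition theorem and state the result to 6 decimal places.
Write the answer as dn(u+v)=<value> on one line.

dn(u+v)=0.748879

sn u = 0.9374958738184582, cn u = -0.3479963887360982, dn u = 0.7834849959133322
sn v = -0.4669861753558412, cn v = 0.8842646165184512, dn v = 0.9508872090980807
m = k² = 0.439358191281
D = 1 − m·sn²u·sn²v = 0.915789643596128
dn(u+v) = (dn u·dn v − m·sn u·sn v·cn u·cn v)/D = 0.6858157574177259/0.915789643596128 = 0.7488791363971541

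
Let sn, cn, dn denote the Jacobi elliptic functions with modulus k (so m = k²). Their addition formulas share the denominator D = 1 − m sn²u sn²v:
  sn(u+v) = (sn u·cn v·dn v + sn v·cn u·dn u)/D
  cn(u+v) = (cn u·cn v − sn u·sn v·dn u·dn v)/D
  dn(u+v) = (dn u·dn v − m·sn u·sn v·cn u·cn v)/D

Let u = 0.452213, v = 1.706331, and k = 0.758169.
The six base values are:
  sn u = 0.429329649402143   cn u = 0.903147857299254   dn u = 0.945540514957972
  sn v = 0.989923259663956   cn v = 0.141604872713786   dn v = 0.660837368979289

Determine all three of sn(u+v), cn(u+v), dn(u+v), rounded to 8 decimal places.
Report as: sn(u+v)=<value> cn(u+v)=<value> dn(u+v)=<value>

m = k² = 0.574820232561
D = 1 − m·sn²u·sn²v = 0.8961714313217441
sn(u+v) = (sn u·cn v·dn v + sn v·cn u·dn u)/D = 0.8855334481986369/0.8961714313217441 = 0.9881295221524553
cn(u+v) = (cn u·cn v − sn u·sn v·dn u·dn v)/D = -0.13767260598498/0.8961714313217441 = -0.1536230693963649
dn(u+v) = (dn u·dn v − m·sn u·sn v·cn u·cn v)/D = 0.5936048744136665/0.8961714313217441 = 0.6623787075405555

sn(u+v)=0.98812952 cn(u+v)=-0.15362307 dn(u+v)=0.66237871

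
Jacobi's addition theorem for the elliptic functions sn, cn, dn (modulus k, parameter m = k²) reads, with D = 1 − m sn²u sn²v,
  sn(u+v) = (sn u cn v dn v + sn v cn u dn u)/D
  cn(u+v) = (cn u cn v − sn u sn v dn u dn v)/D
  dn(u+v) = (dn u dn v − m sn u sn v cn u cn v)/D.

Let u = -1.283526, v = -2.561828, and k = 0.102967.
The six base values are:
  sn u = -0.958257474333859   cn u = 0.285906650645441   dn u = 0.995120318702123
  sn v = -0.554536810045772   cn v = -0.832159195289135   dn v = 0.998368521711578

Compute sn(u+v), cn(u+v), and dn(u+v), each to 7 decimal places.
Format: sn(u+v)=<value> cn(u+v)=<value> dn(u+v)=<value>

m = k² = 0.010602203089
D = 1 − m·sn²u·sn²v = 0.9970062101648148
sn(u+v) = (sn u·cn v·dn v + sn v·cn u·dn u)/D = 0.638349681557592/0.9970062101648148 = 0.6402665049118065
cn(u+v) = (cn u·cn v − sn u·sn v·dn u·dn v)/D = -0.7658531629251967/0.9970062101648148 = -0.7681528511227565
dn(u+v) = (dn u·dn v − m·sn u·sn v·cn u·cn v)/D = 0.9948372168454298/0.9970062101648148 = 0.9978244936718834

sn(u+v)=0.6402665 cn(u+v)=-0.7681529 dn(u+v)=0.9978245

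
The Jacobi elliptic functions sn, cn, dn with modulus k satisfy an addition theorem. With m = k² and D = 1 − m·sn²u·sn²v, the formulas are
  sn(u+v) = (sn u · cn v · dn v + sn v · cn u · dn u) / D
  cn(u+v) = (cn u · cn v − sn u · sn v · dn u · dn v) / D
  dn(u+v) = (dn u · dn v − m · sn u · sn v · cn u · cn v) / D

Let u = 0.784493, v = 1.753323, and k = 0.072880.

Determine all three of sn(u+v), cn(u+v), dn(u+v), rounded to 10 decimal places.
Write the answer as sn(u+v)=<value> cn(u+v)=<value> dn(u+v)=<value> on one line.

sn(u+v)=0.5710432182 cn(u+v)=-0.8209199979 dn(u+v)=0.9991336111

sn u = 0.7061990500244294, cn u = 0.7080133485638483, dn u = 0.9986746551932877
sn v = 0.9838508664966624, cn v = -0.17899014635942, dn v = 0.9974260235504891
m = k² = 0.0053114944
D = 1 − m·sn²u·sn²v = 0.9974359320459465
sn(u+v) = (sn u·cn v·dn v + sn v·cn u·dn u)/D = 0.569579024567746/0.9974359320459465 = 0.5710432181838709
cn(u+v) = (cn u·cn v − sn u·sn v·dn u·dn v)/D = -0.8188151032490918/0.9974359320459465 = -0.8209199979085709
dn(u+v) = (dn u·dn v − m·sn u·sn v·cn u·cn v)/D = 0.996571764658403/0.9974359320459465 = 0.9991336111325257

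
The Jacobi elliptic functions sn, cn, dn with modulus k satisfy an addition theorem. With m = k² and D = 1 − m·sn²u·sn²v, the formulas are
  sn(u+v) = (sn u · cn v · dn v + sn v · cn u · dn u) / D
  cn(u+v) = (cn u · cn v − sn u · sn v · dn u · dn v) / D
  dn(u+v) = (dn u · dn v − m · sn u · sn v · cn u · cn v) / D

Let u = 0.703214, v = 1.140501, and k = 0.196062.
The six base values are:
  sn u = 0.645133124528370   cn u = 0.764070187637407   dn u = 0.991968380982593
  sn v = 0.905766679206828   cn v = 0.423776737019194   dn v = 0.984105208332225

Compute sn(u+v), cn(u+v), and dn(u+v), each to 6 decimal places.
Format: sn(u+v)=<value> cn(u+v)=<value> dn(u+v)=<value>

m = k² = 0.038440307844
D = 1 − m·sn²u·sn²v = 0.9868744285625782
sn(u+v) = (sn u·cn v·dn v + sn v·cn u·dn u)/D = 0.9555577745010942/0.9868744285625782 = 0.9682668299480634
cn(u+v) = (cn u·cn v − sn u·sn v·dn u·dn v)/D = -0.24663835334601/0.9868744285625782 = -0.2499186788183868
dn(u+v) = (dn u·dn v − m·sn u·sn v·cn u·cn v)/D = 0.9689280941716436/0.9868744285625782 = 0.9818149767878025

sn(u+v)=0.968267 cn(u+v)=-0.249919 dn(u+v)=0.981815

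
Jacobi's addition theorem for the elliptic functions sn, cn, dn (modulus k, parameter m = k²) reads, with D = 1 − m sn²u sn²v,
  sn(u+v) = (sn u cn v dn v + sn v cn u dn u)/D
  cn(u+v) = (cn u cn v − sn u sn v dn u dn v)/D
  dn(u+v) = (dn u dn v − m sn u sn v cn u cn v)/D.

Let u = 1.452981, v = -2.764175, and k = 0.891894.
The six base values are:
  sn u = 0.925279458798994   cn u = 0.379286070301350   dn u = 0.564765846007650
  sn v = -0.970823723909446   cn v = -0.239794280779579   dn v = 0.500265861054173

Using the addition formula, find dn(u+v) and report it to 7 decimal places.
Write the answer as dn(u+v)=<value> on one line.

dn(u+v)=0.6074571

m = k² = 0.795474907236
D = 1 − m·sn²u·sn²v = 0.3581211176924804
dn(u+v) = (dn u·dn v − m·sn u·sn v·cn u·cn v)/D = 0.2175432274287533/0.3581211176924804 = 0.607457133023801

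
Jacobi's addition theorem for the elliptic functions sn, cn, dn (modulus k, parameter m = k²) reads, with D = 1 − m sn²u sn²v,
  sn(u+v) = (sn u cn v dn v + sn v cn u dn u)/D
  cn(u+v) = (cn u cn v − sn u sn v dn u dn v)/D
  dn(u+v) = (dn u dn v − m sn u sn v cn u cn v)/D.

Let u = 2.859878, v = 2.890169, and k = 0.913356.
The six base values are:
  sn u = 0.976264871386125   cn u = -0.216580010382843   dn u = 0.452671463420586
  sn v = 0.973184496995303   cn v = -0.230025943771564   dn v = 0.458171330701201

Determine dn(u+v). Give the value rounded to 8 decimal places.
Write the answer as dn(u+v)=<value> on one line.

m = k² = 0.834219182736
D = 1 − m·sn²u·sn²v = 0.2469811271187025
dn(u+v) = (dn u·dn v − m·sn u·sn v·cn u·cn v)/D = 0.1679155352843065/0.2469811271187025 = 0.6798719288522963

dn(u+v)=0.67987193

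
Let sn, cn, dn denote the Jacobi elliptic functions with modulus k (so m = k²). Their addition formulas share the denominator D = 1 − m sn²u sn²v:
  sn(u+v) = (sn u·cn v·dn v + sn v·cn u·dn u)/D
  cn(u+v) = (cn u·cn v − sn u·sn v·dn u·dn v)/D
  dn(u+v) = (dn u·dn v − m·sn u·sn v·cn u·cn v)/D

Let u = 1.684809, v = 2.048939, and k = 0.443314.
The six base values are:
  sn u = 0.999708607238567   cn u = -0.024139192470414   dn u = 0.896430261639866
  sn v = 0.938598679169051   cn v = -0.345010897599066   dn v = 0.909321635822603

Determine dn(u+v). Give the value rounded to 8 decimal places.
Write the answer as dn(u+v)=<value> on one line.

m = k² = 0.196527302596
D = 1 − m·sn²u·sn²v = 0.8269667227578091
dn(u+v) = (dn u·dn v − m·sn u·sn v·cn u·cn v)/D = 0.8136076419913498/0.8269667227578091 = 0.983845685202533

dn(u+v)=0.98384569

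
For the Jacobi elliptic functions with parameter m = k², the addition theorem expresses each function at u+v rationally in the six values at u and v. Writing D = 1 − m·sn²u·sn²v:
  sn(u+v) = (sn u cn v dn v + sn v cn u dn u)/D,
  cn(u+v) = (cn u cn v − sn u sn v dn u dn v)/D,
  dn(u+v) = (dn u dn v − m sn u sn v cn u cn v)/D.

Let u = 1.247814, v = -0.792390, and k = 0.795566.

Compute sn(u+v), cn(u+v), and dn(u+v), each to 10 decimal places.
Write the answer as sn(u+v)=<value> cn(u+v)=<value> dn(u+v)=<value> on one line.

sn u = 0.8902604260843814, cn u = 0.4554518347180695, dn u = 0.7059507493485595
sn v = -0.6791462552671503, cn v = 0.7340029727164644, dn v = 0.8414688248953307
m = k² = 0.632925260356
D = 1 − m·sn²u·sn²v = 0.7686267288165327
sn(u+v) = (sn u·cn v·dn v + sn v·cn u·dn u)/D = 0.3314974386507348/0.7686267288165327 = 0.4312853381525606
cn(u+v) = (cn u·cn v − sn u·sn v·dn u·dn v)/D = 0.6934670117743208/0.7686267288165327 = 0.9022155823829643
dn(u+v) = (dn u·dn v − m·sn u·sn v·cn u·cn v)/D = 0.7219657485797176/0.7686267288165327 = 0.9392930554097959

sn(u+v)=0.4312853382 cn(u+v)=0.9022155824 dn(u+v)=0.9392930554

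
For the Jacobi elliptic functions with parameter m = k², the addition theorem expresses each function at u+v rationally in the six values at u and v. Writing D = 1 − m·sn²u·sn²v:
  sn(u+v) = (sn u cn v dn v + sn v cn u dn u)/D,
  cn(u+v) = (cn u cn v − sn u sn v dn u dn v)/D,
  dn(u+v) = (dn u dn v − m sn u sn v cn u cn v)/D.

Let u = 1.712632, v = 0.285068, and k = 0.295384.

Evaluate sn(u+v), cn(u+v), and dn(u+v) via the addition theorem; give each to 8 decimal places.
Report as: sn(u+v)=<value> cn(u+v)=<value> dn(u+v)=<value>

sn u = 0.9948960202267491, cn u = -0.1009054455268696, dn u = 0.9558434398393456
sn v = 0.2809047319040819, cn v = 0.9597356571441409, dn v = 0.9965516487621387
m = k² = 0.087251707456
D = 1 − m·sn²u·sn²v = 0.9931852891727455
sn(u+v) = (sn u·cn v·dn v + sn v·cn u·dn u)/D = 0.924451364270094/0.9931852891727455 = 0.9307944593501761
cn(u+v) = (cn u·cn v − sn u·sn v·dn u·dn v)/D = -0.3630519160234691/0.9931852891727455 = -0.3655429857663983
dn(u+v) = (dn u·dn v − m·sn u·sn v·cn u·cn v)/D = 0.9549087959444217/0.9931852891727455 = 0.9614608737708897

sn(u+v)=0.93079446 cn(u+v)=-0.36554299 dn(u+v)=0.96146087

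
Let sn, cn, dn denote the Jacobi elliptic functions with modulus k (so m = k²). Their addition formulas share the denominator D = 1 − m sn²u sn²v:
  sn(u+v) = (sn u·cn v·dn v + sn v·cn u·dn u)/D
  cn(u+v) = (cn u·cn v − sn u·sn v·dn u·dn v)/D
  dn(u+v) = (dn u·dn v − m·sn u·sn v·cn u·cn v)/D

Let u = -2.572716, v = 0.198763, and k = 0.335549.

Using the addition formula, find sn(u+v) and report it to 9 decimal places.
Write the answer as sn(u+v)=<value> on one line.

sn(u+v)=-0.752473441

sn u = -0.6118356426319001, cn u = -0.7909849217306294, dn u = 0.978698914833452
sn v = 0.1973135479400062, cn v = 0.9803404326045758, dn v = 0.9978058190732655
m = k² = 0.112593131401
D = 1 − m·sn²u·sn²v = 0.9983590503486078
sn(u+v) = (sn u·cn v·dn v + sn v·cn u·dn u)/D = -0.7512386704523584/0.9983590503486078 = -0.7524734414838432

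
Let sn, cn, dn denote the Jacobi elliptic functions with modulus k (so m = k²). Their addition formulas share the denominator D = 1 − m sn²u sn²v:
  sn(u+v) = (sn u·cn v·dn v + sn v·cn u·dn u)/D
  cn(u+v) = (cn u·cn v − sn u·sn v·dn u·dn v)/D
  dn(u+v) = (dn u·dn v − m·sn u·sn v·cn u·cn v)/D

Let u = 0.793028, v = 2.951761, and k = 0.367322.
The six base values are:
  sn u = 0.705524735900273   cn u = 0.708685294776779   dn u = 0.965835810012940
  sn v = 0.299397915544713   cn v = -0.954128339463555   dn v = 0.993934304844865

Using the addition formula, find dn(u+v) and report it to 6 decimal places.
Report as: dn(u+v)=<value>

m = k² = 0.134925451684
D = 1 − m·sn²u·sn²v = 0.9939797307493997
dn(u+v) = (dn u·dn v − m·sn u·sn v·cn u·cn v)/D = 0.9792488264556001/0.9939797307493997 = 0.9851798745607283

dn(u+v)=0.985180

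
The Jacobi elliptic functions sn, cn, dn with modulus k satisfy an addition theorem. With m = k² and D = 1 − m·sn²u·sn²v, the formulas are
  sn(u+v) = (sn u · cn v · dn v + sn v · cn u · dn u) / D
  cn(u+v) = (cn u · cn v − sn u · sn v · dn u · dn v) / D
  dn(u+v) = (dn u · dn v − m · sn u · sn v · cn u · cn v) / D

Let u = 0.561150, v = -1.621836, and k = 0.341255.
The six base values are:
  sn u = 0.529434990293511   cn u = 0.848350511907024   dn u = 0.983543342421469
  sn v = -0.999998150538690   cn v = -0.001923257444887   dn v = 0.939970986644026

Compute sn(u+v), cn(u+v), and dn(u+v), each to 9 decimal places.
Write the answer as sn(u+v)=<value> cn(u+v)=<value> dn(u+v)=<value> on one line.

m = k² = 0.116454975025
D = 1 − m·sn²u·sn²v = 0.9673576271635405
sn(u+v) = (sn u·cn v·dn v + sn v·cn u·dn u)/D = -0.8353450707118165/0.9673576271635405 = -0.863532831349242
cn(u+v) = (cn u·cn v − sn u·sn v·dn u·dn v)/D = 0.4878313147686869/0.9673576271635405 = 0.5042926225734039
dn(u+v) = (dn u·dn v − m·sn u·sn v·cn u·cn v)/D = 0.9244016095383287/0.9673576271635405 = 0.9555944808631258

sn(u+v)=-0.863532831 cn(u+v)=0.504292623 dn(u+v)=0.955594481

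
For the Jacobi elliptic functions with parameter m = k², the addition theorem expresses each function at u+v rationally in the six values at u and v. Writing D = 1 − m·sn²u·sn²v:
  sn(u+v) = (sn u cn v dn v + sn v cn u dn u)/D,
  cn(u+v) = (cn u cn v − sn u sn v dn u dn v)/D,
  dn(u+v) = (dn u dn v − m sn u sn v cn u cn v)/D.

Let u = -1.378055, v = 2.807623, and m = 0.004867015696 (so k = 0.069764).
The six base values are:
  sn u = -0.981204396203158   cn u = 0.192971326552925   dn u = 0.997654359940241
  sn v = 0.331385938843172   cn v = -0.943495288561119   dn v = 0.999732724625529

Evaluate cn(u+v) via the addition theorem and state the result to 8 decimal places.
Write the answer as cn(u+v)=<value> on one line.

cn(u+v)=0.14231363

m = k² = 0.004867015696
D = 1 − m·sn²u·sn²v = 0.9994854235919566
cn(u+v) = (cn u·cn v − sn u·sn v·dn u·dn v)/D = 0.1422403978219173/0.9994854235919566 = 0.1423136290579736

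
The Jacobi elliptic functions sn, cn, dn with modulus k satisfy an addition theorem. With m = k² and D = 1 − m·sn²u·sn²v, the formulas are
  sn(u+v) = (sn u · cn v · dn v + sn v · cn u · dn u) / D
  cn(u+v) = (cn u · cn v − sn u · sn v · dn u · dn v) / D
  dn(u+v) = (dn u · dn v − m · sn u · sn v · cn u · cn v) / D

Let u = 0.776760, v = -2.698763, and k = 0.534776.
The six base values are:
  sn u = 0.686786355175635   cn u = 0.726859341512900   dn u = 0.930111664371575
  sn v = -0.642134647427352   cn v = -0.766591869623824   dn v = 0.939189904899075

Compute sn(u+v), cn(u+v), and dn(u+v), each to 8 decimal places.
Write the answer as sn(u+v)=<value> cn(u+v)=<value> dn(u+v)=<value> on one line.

m = k² = 0.285985370176
D = 1 − m·sn²u·sn²v = 0.9443789298333049
sn(u+v) = (sn u·cn v·dn v + sn v·cn u·dn u)/D = -0.9285910188030691/0.9443789298333049 = -0.9832822286356786
cn(u+v) = (cn u·cn v − sn u·sn v·dn u·dn v)/D = -0.1719601201191029/0.9443789298333049 = -0.1820880524615856
dn(u+v) = (dn u·dn v − m·sn u·sn v·cn u·cn v)/D = 0.8032756264189606/0.9443789298333049 = 0.8505861376648346

sn(u+v)=-0.98328223 cn(u+v)=-0.18208805 dn(u+v)=0.85058614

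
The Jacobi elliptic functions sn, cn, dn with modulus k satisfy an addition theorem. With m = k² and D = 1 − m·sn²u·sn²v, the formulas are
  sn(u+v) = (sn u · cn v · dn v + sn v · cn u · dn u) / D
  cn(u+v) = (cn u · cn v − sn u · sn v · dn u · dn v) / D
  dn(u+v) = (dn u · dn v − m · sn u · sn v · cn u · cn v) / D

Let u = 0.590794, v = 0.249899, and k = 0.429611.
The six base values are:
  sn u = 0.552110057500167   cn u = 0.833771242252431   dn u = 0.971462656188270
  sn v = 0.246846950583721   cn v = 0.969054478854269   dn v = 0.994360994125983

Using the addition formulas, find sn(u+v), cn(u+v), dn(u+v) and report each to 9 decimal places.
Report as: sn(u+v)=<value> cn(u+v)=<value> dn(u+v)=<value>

m = k² = 0.184565611321
D = 1 − m·sn²u·sn²v = 0.9965718672138313
sn(u+v) = (sn u·cn v·dn v + sn v·cn u·dn u)/D = 0.7319482234126372/0.9965718672138313 = 0.7344660706296914
cn(u+v) = (cn u·cn v − sn u·sn v·dn u·dn v)/D = 0.6763189223769702/0.9965718672138313 = 0.6786454089535869
dn(u+v) = (dn u·dn v − m·sn u·sn v·cn u·cn v)/D = 0.9456610344889286/0.9965718672138313 = 0.9489140378132118

sn(u+v)=0.734466071 cn(u+v)=0.678645409 dn(u+v)=0.948914038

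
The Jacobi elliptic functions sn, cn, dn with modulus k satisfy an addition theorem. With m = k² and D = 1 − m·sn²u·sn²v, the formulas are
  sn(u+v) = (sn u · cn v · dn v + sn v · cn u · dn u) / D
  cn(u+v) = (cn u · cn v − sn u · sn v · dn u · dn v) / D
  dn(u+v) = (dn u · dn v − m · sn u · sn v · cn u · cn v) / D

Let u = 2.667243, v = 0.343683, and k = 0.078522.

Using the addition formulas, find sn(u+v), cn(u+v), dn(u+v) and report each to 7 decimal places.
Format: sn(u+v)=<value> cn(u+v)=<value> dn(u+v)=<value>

sn(u+v)=0.1351090 cn(u+v)=-0.9908307 dn(u+v)=0.9999437

sn u = 0.4609816304888961, cn u = -0.8874096778556108, dn u = 0.9993446666400417
sn v = 0.336918629686557, cn v = 0.9415337683642221, dn v = 0.9996499913549788
m = k² = 0.006165704484
D = 1 − m·sn²u·sn²v = 0.9998512695142758
sn(u+v) = (sn u·cn v·dn v + sn v·cn u·dn u)/D = 0.1350889396429535/0.9998512695142758 = 0.1351090344752768
cn(u+v) = (cn u·cn v − sn u·sn v·dn u·dn v)/D = -0.9906833699701693/0.9998512695142758 = -0.9908307367069102
dn(u+v) = (dn u·dn v − m·sn u·sn v·cn u·cn v)/D = 0.9997950005250655/0.9998512695142758 = 0.9999437226406307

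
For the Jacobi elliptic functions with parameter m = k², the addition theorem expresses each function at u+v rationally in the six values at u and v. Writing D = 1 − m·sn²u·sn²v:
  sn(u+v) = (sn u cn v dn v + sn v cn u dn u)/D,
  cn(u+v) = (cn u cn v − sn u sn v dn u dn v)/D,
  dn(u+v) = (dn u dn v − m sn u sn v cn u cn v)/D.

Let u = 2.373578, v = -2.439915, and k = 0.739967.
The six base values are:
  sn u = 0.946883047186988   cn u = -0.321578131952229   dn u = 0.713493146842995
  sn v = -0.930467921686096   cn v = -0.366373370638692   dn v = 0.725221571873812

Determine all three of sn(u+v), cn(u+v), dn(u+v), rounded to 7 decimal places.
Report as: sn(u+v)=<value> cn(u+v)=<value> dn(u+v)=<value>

sn(u+v)=-0.0662618 cn(u+v)=0.9978023 dn(u+v)=0.9987972

m = k² = 0.547551161089
D = 1 − m·sn²u·sn²v = 0.5749694012406232
sn(u+v) = (sn u·cn v·dn v + sn v·cn u·dn u)/D = -0.0380985084468193/0.5749694012406232 = -0.06626180169694835
cn(u+v) = (cn u·cn v − sn u·sn v·dn u·dn v)/D = 0.573705774781053/0.5749694012406232 = 0.9978022718133459
dn(u+v) = (dn u·dn v − m·sn u·sn v·cn u·cn v)/D = 0.5742778455186147/0.5749694012406232 = 0.9987972303908411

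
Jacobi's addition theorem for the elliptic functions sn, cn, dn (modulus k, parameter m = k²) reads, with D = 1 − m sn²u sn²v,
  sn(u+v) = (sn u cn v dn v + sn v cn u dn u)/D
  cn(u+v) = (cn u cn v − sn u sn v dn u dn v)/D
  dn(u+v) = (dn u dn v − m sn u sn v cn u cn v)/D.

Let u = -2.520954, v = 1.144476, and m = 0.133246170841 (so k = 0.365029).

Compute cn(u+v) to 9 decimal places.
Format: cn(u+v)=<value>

sn u = -0.6639417341397663, cn u = -0.7477843095889883, dn u = 0.9701868923077667
sn v = 0.89962556162983, cn v = 0.4366621678852118, dn v = 0.9445424232925726
m = k² = 0.133246170841
D = 1 − m·sn²u·sn²v = 0.952462290990812
cn(u+v) = (cn u·cn v − sn u·sn v·dn u·dn v)/D = 0.2208252988233299/0.952462290990812 = 0.2318467627664433

cn(u+v)=0.231846763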